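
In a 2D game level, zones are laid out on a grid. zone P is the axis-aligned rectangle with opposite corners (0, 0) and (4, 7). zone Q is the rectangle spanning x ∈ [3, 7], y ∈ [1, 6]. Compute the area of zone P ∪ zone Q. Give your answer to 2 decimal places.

By inclusion–exclusion:
Individual areas: |zone P| = 28, |zone Q| = 20.
|zone P∩zone Q|: x∈[3,4], y∈[1,6] → 1·5 = 5.
|zone P ∪ zone Q| = 48 − 5 = 43.00.

43.00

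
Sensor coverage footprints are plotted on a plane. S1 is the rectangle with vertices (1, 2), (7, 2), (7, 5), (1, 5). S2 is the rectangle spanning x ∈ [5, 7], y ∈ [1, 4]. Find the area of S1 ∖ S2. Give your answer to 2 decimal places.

|S1∩S2|: x∈[5,7], y∈[2,4] → 2·2 = 4.
|S1| = 18.
|S1 ∖ S2| = |S1| − |S1∩S2| = 18 − 4 = 14.00.

14.00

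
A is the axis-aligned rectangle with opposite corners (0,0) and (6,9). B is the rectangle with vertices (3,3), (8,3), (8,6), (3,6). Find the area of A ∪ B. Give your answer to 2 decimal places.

60.00

By inclusion–exclusion:
Individual areas: |A| = 54, |B| = 15.
|A∩B|: x∈[3,6], y∈[3,6] → 3·3 = 9.
|A ∪ B| = 69 − 9 = 60.00.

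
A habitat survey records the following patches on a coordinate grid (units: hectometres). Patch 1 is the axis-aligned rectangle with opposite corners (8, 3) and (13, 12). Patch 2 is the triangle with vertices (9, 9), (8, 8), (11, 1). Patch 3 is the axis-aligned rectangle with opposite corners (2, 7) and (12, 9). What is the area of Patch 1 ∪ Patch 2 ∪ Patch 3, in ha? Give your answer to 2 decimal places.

57.36

By inclusion–exclusion:
Individual areas: |Patch 1| = 45, |Patch 2| = 5, |Patch 3| = 20.
|Patch 1∩Patch 2| = 4.6429.
|Patch 1∩Patch 3|: x∈[8,12], y∈[7,9] → 4·2 = 8.
|Patch 2∩Patch 3| = 1.7857.
|Patch 1∩Patch 2∩Patch 3| = 1.7857.
|Patch 1 ∪ Patch 2 ∪ Patch 3| = 70 − 14.4286 + 1.7857 = 57.36.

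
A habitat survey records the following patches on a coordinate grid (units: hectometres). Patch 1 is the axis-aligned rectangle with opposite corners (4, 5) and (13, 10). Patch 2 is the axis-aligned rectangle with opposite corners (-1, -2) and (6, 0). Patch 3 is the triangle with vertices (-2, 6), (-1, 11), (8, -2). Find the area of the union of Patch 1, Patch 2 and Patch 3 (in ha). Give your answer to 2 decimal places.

By inclusion–exclusion:
Individual areas: |Patch 1| = 45, |Patch 2| = 14, |Patch 3| = 29.
|Patch 1∩Patch 2| = 0 (no overlap).
|Patch 1∩Patch 3| = 0.
|Patch 2∩Patch 3| = 0.1.
|Patch 1∩Patch 2∩Patch 3| = 0.
|Patch 1 ∪ Patch 2 ∪ Patch 3| = 88 − 0.1 + 0 = 87.90.

87.90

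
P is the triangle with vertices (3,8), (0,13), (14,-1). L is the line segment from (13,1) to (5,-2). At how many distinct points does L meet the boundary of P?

2

The segment meets the boundary at (12.01,0.629), (12.273,0.727).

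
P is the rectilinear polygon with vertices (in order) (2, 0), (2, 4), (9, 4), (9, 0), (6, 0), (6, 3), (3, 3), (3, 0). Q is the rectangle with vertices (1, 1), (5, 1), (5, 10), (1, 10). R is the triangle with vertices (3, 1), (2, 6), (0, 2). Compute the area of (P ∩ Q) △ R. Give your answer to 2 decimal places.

8.13

|P ∩ Q| = 5.
|(P ∩ Q) ∩ R| = 1.9333.
|(P ∩ Q) △ R| = 5 + 7 − 3.8667 = 8.13.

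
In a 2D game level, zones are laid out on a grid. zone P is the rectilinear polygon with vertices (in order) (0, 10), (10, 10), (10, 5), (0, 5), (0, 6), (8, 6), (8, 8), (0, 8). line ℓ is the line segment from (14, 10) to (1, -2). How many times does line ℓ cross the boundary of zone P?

2

The segment meets the boundary at (8.583,5), (10,6.308).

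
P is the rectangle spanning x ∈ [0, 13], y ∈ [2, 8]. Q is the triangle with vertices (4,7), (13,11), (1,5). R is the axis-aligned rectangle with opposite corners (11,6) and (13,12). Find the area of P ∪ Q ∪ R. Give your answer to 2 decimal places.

87.01

By inclusion–exclusion:
Individual areas: |P| = 78, |Q| = 3, |R| = 12.
|P∩Q| = 1.875.
|P∩R|: x∈[11,13], y∈[6,8] → 2·2 = 4.
|Q∩R| = 0.1111.
|P∩Q∩R| = 0.
|P ∪ Q ∪ R| = 93 − 5.9861 + 0 = 87.01.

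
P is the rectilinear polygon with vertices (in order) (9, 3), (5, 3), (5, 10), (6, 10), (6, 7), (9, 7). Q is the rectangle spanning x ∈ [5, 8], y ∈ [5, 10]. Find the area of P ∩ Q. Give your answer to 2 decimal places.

9.00

The intersection is the polygon with vertices (5,10), (6,10), (6,7), (8,7), (8,5), (5,5).
By the shoelace formula its area is 9.00.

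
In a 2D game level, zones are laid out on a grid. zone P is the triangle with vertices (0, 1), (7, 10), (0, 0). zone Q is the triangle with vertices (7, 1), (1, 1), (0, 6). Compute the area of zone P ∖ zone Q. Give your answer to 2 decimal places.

2.16

|zone P| = 3.5, |zone P∩zone Q| = 1.3386.
|zone P ∖ zone Q| = |zone P| − |zone P∩zone Q| = 3.5 − 1.3386 = 2.16.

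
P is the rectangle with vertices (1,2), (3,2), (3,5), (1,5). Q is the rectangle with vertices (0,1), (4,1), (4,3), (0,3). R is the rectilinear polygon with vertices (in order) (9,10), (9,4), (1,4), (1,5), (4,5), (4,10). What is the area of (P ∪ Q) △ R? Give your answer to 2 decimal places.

41.00

|P ∪ Q| = 12.
|(P ∪ Q) ∩ R| = 2.
|(P ∪ Q) △ R| = 12 + 33 − 4 = 41.00.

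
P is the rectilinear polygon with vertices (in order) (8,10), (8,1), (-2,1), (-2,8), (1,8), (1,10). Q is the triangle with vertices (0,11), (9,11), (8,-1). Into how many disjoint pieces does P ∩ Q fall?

1

P ∩ Q is a single connected region.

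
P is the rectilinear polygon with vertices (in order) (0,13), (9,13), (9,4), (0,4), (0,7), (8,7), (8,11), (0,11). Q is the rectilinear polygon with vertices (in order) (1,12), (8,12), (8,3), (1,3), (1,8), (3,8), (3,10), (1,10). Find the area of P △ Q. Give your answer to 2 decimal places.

|P| = 49, |Q| = 59, |P∩Q| = 28.
|P △ Q| = |P| + |Q| − 2·|P∩Q| = 49 + 59 − 56 = 52.00.

52.00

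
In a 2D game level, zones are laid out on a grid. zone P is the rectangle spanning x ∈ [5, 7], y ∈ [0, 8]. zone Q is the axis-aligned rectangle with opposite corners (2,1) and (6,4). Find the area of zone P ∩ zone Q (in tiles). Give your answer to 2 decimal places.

|zone P∩zone Q|: x∈[5,6], y∈[1,4] → 1·3 = 3.

3.00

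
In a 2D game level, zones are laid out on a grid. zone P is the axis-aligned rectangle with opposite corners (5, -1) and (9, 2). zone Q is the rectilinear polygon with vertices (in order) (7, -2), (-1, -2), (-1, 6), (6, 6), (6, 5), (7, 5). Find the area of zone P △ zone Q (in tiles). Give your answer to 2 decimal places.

|zone P| = 12, |zone Q| = 63, |zone P∩zone Q| = 6.
|zone P △ zone Q| = |zone P| + |zone Q| − 2·|zone P∩zone Q| = 12 + 63 − 12 = 63.00.

63.00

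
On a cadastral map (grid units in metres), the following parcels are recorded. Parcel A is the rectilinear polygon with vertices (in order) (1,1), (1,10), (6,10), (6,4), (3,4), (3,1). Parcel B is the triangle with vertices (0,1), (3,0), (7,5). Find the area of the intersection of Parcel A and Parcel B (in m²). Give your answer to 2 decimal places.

2.45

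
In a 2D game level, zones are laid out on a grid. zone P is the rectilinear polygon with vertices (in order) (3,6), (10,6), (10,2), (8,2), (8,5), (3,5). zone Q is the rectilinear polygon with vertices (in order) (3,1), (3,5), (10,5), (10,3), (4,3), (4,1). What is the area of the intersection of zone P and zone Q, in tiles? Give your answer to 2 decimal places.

4.00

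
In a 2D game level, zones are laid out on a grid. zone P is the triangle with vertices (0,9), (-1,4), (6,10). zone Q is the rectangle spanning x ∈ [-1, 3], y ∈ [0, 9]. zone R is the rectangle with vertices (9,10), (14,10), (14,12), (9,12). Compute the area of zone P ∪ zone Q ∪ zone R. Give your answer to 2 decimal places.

49.86

By inclusion–exclusion:
Individual areas: |zone P| = 14.5, |zone Q| = 36, |zone R| = 10.
|zone P∩zone Q| = 10.6429.
|zone P∩zone R| = 0.
|zone Q∩zone R| = 0 (no overlap).
|zone P∩zone Q∩zone R| = 0.
|zone P ∪ zone Q ∪ zone R| = 60.5 − 10.6429 + 0 = 49.86.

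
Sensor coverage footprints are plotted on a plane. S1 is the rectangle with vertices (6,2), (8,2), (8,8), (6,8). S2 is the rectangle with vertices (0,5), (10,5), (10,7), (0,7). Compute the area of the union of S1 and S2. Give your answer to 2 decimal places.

28.00

By inclusion–exclusion:
Individual areas: |S1| = 12, |S2| = 20.
|S1∩S2|: x∈[6,8], y∈[5,7] → 2·2 = 4.
|S1 ∪ S2| = 32 − 4 = 28.00.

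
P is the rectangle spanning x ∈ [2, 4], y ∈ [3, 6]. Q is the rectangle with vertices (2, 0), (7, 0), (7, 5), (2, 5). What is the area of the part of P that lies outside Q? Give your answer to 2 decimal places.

2.00

|P∩Q|: x∈[2,4], y∈[3,5] → 2·2 = 4.
|P| = 6.
|P ∖ Q| = |P| − |P∩Q| = 6 − 4 = 2.00.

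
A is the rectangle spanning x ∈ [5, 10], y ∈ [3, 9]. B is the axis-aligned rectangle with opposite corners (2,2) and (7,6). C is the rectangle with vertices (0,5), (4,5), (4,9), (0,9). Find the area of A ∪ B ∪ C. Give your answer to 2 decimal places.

By inclusion–exclusion:
Individual areas: |A| = 30, |B| = 20, |C| = 16.
|A∩B|: x∈[5,7], y∈[3,6] → 2·3 = 6.
|A∩C| = 0 (no overlap).
|B∩C|: x∈[2,4], y∈[5,6] → 2·1 = 2.
|A∩B∩C| = 0.
|A ∪ B ∪ C| = 66 − 8 + 0 = 58.00.

58.00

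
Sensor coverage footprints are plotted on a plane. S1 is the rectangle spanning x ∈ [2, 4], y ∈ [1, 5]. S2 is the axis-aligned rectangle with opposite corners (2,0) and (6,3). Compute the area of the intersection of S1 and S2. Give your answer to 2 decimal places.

|S1∩S2|: x∈[2,4], y∈[1,3] → 2·2 = 4.

4.00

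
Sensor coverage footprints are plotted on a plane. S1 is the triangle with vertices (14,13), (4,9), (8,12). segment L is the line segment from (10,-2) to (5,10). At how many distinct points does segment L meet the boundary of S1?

2

The segment meets the boundary at (5.079,9.81), (5.214,9.486).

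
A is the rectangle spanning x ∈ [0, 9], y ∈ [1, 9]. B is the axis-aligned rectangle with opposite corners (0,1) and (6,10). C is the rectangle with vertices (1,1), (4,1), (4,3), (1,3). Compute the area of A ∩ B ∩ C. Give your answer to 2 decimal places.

6.00

The intersection is the polygon with vertices (1,1), (1,3), (4,3), (4,1).
By the shoelace formula its area is 6.00.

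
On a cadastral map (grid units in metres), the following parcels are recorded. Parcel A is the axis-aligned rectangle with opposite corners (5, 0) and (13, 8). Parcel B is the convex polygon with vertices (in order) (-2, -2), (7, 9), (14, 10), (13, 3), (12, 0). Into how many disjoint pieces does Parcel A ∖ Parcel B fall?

2

Parcel A ∖ Parcel B splits into 2 disjoint pieces (area 1.5, area 0.8535).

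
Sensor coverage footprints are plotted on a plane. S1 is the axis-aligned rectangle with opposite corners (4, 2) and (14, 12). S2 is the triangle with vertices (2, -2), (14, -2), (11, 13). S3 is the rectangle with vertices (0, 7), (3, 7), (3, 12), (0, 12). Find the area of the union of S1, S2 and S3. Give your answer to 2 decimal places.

157.00

By inclusion–exclusion:
Individual areas: |S1| = 100, |S2| = 90, |S3| = 15.
|S1∩S2| = 48.
|S1∩S3| = 0 (no overlap).
|S2∩S3| = 0.
|S1∩S2∩S3| = 0.
|S1 ∪ S2 ∪ S3| = 205 − 48 + 0 = 157.00.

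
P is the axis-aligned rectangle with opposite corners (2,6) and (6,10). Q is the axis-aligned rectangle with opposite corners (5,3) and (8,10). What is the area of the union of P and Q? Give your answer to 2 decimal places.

33.00

By inclusion–exclusion:
Individual areas: |P| = 16, |Q| = 21.
|P∩Q|: x∈[5,6], y∈[6,10] → 1·4 = 4.
|P ∪ Q| = 37 − 4 = 33.00.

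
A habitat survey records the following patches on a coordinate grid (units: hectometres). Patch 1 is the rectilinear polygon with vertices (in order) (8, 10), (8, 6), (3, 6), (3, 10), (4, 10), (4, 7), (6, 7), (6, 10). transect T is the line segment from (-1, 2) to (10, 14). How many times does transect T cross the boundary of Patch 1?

The segment meets the boundary at (6,9.636), (4,7.455), (6.333,10), (3,6.364).

4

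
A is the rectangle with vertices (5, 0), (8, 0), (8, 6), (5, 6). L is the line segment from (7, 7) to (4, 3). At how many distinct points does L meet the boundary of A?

The segment meets the boundary at (5,4.333), (6.25,6).

2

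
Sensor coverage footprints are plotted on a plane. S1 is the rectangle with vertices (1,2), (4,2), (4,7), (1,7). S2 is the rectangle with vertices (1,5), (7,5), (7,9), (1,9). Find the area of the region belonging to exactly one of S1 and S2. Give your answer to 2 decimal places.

|S1∩S2|: x∈[1,4], y∈[5,7] → 3·2 = 6.
|S1 △ S2| = |S1| + |S2| − 2·|S1∩S2| = 15 + 24 − 12 = 27.00.

27.00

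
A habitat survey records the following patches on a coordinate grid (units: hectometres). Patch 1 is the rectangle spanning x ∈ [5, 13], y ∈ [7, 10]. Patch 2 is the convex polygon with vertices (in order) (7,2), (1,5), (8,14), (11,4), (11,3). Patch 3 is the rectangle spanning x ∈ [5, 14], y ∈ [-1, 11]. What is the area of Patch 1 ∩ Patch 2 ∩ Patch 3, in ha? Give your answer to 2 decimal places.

13.95

The intersection is the polygon with vertices (5,10), (9.2,10), (10.1,7), (5,7).
By the shoelace formula its area is 13.95.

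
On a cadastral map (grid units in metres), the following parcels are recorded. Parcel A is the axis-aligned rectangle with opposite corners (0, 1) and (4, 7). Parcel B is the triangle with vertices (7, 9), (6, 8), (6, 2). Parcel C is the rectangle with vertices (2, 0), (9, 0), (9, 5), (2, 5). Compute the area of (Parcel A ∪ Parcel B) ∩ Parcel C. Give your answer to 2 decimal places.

8.64

|Parcel A ∪ Parcel B| = 27.
|(Parcel A ∪ Parcel B) ∩ Parcel C| = 8.64.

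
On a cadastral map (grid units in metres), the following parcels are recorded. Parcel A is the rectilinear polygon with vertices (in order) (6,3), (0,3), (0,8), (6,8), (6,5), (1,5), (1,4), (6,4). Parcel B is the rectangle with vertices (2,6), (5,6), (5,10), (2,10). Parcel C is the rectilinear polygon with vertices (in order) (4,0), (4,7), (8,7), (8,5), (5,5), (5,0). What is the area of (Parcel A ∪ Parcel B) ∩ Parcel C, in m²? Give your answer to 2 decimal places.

|Parcel A ∪ Parcel B| = 31.
|(Parcel A ∪ Parcel B) ∩ Parcel C| = 5.00.

5.00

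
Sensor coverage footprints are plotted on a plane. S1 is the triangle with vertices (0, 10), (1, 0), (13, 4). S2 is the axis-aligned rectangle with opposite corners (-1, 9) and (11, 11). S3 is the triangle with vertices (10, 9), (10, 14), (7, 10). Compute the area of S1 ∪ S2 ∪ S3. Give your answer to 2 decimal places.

88.34

By inclusion–exclusion:
Individual areas: |S1| = 62, |S2| = 24, |S3| = 7.5.
|S1∩S2| = 1.0333.
|S1∩S3| = 0.
|S2∩S3| = 4.125.
|S1∩S2∩S3| = 0.
|S1 ∪ S2 ∪ S3| = 93.5 − 5.1583 + 0 = 88.34.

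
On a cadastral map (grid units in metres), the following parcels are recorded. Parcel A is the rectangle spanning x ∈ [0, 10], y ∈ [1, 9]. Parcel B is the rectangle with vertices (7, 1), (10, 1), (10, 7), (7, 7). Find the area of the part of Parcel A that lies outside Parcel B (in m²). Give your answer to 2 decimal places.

62.00

|Parcel A∩Parcel B|: x∈[7,10], y∈[1,7] → 3·6 = 18.
|Parcel A| = 80.
|Parcel A ∖ Parcel B| = |Parcel A| − |Parcel A∩Parcel B| = 80 − 18 = 62.00.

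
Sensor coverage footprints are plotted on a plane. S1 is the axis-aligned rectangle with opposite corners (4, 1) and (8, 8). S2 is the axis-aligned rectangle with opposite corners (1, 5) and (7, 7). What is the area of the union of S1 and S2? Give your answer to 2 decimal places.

34.00

By inclusion–exclusion:
Individual areas: |S1| = 28, |S2| = 12.
|S1∩S2|: x∈[4,7], y∈[5,7] → 3·2 = 6.
|S1 ∪ S2| = 40 − 6 = 34.00.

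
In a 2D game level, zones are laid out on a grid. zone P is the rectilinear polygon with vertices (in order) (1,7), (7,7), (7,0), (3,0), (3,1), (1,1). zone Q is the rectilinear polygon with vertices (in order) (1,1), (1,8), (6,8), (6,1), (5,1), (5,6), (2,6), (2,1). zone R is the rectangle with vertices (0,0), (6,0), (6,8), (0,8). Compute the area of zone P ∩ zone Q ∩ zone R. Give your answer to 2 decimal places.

15.00

The intersection is the polygon with vertices (6,1), (5,1), (5,6), (2,6), (2,1), (1,1), (1,7), (6,7).
By the shoelace formula its area is 15.00.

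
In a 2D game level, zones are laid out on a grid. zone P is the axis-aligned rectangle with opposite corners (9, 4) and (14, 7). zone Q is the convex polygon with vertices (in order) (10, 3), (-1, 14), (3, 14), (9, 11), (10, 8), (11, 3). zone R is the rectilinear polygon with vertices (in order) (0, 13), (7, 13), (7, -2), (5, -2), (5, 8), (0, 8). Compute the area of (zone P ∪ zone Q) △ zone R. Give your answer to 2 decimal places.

68.00

|zone P ∪ zone Q| = 60.
|(zone P ∪ zone Q) ∩ zone R| = 23.5.
|(zone P ∪ zone Q) △ zone R| = 60 + 55 − 47 = 68.00.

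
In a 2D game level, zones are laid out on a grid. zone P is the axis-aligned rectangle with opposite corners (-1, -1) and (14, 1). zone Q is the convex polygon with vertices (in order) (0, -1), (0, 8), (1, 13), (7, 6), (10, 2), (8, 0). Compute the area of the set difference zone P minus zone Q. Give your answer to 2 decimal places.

|zone P| = 30, |zone P∩zone Q| = 12.5.
|zone P ∖ zone Q| = |zone P| − |zone P∩zone Q| = 30 − 12.5 = 17.50.

17.50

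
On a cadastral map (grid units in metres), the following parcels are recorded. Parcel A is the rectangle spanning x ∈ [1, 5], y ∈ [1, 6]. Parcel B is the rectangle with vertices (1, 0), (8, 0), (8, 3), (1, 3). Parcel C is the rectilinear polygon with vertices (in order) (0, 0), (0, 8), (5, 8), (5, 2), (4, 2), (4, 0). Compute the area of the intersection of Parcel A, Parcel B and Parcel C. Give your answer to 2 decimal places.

7.00

The intersection is the polygon with vertices (1,1), (1,3), (5,3), (5,2), (4,2), (4,1).
By the shoelace formula its area is 7.00.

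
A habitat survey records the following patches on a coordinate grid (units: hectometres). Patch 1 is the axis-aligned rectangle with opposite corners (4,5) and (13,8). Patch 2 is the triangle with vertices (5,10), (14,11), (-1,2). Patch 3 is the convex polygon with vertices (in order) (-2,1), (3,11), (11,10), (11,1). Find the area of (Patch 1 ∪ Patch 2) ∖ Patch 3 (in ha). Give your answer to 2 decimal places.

9.14

|Patch 1 ∪ Patch 2| = 52.5.
|(Patch 1 ∪ Patch 2) ∩ Patch 3| = 43.3588.
|(Patch 1 ∪ Patch 2) ∖ Patch 3| = 52.5 − 43.3588 = 9.14.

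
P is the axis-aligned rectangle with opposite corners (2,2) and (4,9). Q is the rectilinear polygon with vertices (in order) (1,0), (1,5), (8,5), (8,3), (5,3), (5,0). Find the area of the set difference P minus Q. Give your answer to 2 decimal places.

8.00

|P| = 14, |P∩Q| = 6.
|P ∖ Q| = |P| − |P∩Q| = 14 − 6 = 8.00.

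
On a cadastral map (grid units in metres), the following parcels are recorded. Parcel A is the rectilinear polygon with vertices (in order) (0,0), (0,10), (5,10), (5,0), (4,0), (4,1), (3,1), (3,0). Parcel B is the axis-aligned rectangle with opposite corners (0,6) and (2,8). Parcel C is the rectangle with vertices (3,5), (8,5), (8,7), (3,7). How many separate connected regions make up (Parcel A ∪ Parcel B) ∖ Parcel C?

(Parcel A ∪ Parcel B) ∖ Parcel C is a single connected region.

1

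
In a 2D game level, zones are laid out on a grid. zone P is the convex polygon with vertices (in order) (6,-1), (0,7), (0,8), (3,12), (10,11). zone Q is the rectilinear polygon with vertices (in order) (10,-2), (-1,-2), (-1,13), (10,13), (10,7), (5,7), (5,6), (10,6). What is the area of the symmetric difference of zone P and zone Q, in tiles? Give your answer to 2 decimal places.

94.50

|zone P| = 72.5, |zone Q| = 160, |zone P∩zone Q| = 69.
|zone P △ zone Q| = |zone P| + |zone Q| − 2·|zone P∩zone Q| = 72.5 + 160 − 138 = 94.50.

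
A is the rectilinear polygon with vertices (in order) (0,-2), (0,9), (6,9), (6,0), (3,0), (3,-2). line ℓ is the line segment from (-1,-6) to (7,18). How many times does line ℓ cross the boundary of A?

2

The segment meets the boundary at (4,9), (0.333,-2).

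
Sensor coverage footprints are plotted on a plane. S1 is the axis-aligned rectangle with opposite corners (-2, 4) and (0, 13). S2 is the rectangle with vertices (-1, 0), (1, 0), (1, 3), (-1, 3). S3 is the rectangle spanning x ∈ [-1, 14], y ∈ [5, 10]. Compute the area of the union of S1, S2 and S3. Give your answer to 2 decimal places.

94.00

By inclusion–exclusion:
Individual areas: |S1| = 18, |S2| = 6, |S3| = 75.
|S1∩S2| = 0 (no overlap).
|S1∩S3|: x∈[-1,0], y∈[5,10] → 1·5 = 5.
|S2∩S3| = 0 (no overlap).
|S1∩S2∩S3| = 0.
|S1 ∪ S2 ∪ S3| = 99 − 5 + 0 = 94.00.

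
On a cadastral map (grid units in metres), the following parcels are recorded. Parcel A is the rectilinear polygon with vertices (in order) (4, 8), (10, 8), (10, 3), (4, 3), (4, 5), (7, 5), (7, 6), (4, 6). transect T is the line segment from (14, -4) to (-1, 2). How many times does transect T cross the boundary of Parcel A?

0

The segment lies entirely outside Parcel A and never meets its boundary.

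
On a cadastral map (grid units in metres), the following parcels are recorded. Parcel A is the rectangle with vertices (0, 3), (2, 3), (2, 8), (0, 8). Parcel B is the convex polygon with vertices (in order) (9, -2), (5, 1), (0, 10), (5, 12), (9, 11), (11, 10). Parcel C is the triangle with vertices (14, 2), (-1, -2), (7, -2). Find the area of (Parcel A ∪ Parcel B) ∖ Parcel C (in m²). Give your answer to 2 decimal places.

94.29

|Parcel A ∪ Parcel B| = 97.7889.
|(Parcel A ∪ Parcel B) ∩ Parcel C| = 3.5029.
|(Parcel A ∪ Parcel B) ∖ Parcel C| = 97.7889 − 3.5029 = 94.29.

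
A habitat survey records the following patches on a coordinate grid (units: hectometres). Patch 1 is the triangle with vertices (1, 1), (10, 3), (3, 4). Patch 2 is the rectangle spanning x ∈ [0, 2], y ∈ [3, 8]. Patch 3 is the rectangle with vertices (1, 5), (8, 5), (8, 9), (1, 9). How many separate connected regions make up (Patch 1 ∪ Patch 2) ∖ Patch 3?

2

(Patch 1 ∪ Patch 2) ∖ Patch 3 splits into 2 disjoint pieces (area 11.5, area 7).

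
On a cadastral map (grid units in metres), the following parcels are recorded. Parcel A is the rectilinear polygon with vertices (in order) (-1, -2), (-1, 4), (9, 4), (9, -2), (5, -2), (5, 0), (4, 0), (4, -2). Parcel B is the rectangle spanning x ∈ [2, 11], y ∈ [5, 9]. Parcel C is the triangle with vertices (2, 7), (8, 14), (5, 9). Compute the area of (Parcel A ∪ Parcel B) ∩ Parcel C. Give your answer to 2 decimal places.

The region (Parcel A ∪ Parcel B) ∩ Parcel C is the polygon with vertices (5,9), (2,7), (3.714,9).
By the shoelace formula its area is 1.29.

1.29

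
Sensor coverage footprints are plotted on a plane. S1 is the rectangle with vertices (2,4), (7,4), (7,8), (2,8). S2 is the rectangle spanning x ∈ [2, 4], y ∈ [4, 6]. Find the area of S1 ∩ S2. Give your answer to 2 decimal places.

4.00

|S1∩S2|: x∈[2,4], y∈[4,6] → 2·2 = 4.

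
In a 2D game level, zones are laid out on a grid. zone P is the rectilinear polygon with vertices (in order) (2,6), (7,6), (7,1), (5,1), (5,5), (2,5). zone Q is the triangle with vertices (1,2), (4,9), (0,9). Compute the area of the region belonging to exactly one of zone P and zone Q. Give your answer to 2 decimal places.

|zone P| = 13, |zone Q| = 14, |zone P∩zone Q| = 0.5.
|zone P △ zone Q| = |zone P| + |zone Q| − 2·|zone P∩zone Q| = 13 + 14 − 1 = 26.00.

26.00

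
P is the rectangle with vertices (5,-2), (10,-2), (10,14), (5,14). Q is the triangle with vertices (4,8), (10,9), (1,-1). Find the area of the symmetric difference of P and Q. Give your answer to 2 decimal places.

81.89

|P| = 80, |Q| = 25.5, |P∩Q| = 11.8056.
|P △ Q| = |P| + |Q| − 2·|P∩Q| = 80 + 25.5 − 23.6111 = 81.89.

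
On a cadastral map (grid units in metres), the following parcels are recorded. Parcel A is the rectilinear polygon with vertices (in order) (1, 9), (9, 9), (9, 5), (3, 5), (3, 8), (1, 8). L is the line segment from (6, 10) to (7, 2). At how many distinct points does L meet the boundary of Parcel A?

The segment meets the boundary at (6.625,5), (6.125,9).

2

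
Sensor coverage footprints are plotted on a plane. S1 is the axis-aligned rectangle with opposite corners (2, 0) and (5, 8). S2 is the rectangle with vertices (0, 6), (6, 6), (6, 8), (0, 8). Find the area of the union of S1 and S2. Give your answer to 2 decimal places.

30.00

By inclusion–exclusion:
Individual areas: |S1| = 24, |S2| = 12.
|S1∩S2|: x∈[2,5], y∈[6,8] → 3·2 = 6.
|S1 ∪ S2| = 36 − 6 = 30.00.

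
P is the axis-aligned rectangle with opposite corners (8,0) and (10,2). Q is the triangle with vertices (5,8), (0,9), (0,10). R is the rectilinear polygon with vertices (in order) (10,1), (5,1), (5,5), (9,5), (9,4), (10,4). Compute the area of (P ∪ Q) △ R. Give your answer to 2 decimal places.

21.50

|P ∪ Q| = 6.5.
|(P ∪ Q) ∩ R| = 2.
|(P ∪ Q) △ R| = 6.5 + 19 − 4 = 21.50.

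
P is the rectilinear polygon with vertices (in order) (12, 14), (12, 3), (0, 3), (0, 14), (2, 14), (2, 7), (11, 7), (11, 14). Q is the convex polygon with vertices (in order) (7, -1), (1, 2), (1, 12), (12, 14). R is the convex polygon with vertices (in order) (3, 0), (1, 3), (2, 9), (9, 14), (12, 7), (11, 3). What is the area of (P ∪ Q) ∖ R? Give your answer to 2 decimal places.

45.34

|P ∪ Q| = 138.
|(P ∪ Q) ∩ R| = 92.66.
|(P ∪ Q) ∖ R| = 138 − 92.66 = 45.34.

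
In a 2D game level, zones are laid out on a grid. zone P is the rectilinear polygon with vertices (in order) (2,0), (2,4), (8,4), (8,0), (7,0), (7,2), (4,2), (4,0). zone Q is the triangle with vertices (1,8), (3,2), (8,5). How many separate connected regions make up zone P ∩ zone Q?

1

zone P ∩ zone Q is a single connected region.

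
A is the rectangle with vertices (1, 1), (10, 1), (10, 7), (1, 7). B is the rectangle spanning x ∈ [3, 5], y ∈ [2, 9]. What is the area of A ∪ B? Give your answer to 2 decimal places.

58.00

By inclusion–exclusion:
Individual areas: |A| = 54, |B| = 14.
|A∩B|: x∈[3,5], y∈[2,7] → 2·5 = 10.
|A ∪ B| = 68 − 10 = 58.00.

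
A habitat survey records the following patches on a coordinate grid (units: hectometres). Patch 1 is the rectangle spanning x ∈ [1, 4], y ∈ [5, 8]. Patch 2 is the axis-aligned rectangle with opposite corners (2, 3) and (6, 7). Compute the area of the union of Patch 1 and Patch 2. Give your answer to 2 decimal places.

21.00

By inclusion–exclusion:
Individual areas: |Patch 1| = 9, |Patch 2| = 16.
|Patch 1∩Patch 2|: x∈[2,4], y∈[5,7] → 2·2 = 4.
|Patch 1 ∪ Patch 2| = 25 − 4 = 21.00.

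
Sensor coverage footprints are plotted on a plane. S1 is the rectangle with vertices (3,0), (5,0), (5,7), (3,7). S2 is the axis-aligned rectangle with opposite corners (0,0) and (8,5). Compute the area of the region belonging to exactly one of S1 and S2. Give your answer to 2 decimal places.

|S1∩S2|: x∈[3,5], y∈[0,5] → 2·5 = 10.
|S1 △ S2| = |S1| + |S2| − 2·|S1∩S2| = 14 + 40 − 20 = 34.00.

34.00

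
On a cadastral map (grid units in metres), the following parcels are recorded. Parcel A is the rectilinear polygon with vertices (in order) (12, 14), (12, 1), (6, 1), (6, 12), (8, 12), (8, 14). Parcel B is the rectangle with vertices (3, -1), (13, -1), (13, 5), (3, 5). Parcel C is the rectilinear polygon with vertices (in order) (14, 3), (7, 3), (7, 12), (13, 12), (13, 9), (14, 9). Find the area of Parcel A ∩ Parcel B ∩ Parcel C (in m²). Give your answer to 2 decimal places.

10.00

The intersection is the polygon with vertices (12,5), (12,3), (7,3), (7,5).
By the shoelace formula its area is 10.00.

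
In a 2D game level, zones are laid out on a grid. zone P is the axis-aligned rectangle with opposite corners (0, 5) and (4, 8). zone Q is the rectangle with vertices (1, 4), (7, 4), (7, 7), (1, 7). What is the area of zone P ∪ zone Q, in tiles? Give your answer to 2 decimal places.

24.00

By inclusion–exclusion:
Individual areas: |zone P| = 12, |zone Q| = 18.
|zone P∩zone Q|: x∈[1,4], y∈[5,7] → 3·2 = 6.
|zone P ∪ zone Q| = 30 − 6 = 24.00.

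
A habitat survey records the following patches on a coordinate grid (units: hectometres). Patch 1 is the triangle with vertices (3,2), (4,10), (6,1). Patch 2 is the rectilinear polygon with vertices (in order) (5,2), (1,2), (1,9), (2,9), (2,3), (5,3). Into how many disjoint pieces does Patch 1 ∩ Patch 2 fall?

1

Patch 1 ∩ Patch 2 is a single connected region.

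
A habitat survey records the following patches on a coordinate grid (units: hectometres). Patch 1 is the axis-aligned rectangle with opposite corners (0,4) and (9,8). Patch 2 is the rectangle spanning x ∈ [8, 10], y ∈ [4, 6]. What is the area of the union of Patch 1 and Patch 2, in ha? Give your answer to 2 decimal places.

38.00

By inclusion–exclusion:
Individual areas: |Patch 1| = 36, |Patch 2| = 4.
|Patch 1∩Patch 2|: x∈[8,9], y∈[4,6] → 1·2 = 2.
|Patch 1 ∪ Patch 2| = 40 − 2 = 38.00.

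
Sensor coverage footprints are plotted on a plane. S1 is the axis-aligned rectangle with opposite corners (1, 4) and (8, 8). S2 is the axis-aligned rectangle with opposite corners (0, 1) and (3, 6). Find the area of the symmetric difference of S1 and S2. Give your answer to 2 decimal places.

|S1∩S2|: x∈[1,3], y∈[4,6] → 2·2 = 4.
|S1 △ S2| = |S1| + |S2| − 2·|S1∩S2| = 28 + 15 − 8 = 35.00.

35.00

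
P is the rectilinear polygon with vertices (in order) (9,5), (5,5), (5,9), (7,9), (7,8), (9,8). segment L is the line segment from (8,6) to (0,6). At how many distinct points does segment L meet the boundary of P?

1

The segment meets the boundary at (5,6).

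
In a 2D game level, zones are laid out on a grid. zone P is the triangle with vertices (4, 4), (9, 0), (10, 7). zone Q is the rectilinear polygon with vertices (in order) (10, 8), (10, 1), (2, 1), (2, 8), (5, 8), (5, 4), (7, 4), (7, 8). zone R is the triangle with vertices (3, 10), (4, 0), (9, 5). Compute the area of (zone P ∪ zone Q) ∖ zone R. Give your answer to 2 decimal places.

|zone P ∪ zone Q| = 50.6964.
|(zone P ∪ zone Q) ∩ zone R| = 19.8167.
|(zone P ∪ zone Q) ∖ zone R| = 50.6964 − 19.8167 = 30.88.

30.88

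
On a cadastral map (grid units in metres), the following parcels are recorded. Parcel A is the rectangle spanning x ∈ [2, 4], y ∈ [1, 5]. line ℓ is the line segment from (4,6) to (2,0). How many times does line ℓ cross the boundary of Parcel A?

2

The segment meets the boundary at (2.333,1), (3.667,5).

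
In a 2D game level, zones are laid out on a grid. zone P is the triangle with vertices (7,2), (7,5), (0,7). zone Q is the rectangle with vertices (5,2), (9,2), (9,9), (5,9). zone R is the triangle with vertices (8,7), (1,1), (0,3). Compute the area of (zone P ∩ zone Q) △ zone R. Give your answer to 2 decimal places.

|zone P ∩ zone Q| = 5.1429.
|(zone P ∩ zone Q) ∩ zone R| = 0.5682.
|(zone P ∩ zone Q) △ zone R| = 5.1429 + 10 − 1.1364 = 14.01.

14.01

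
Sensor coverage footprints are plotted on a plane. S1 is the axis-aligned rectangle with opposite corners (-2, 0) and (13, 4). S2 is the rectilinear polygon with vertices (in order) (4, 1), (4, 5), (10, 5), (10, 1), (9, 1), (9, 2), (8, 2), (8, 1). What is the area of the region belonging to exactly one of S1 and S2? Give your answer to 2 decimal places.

|S1| = 60, |S2| = 23, |S1∩S2| = 17.
|S1 △ S2| = |S1| + |S2| − 2·|S1∩S2| = 60 + 23 − 34 = 49.00.

49.00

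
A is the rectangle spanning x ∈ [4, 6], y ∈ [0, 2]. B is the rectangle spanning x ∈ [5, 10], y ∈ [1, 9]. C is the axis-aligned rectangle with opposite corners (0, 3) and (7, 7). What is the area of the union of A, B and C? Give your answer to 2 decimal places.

63.00

By inclusion–exclusion:
Individual areas: |A| = 4, |B| = 40, |C| = 28.
|A∩B|: x∈[5,6], y∈[1,2] → 1·1 = 1.
|A∩C| = 0 (no overlap).
|B∩C|: x∈[5,7], y∈[3,7] → 2·4 = 8.
|A∩B∩C| = 0.
|A ∪ B ∪ C| = 72 − 9 + 0 = 63.00.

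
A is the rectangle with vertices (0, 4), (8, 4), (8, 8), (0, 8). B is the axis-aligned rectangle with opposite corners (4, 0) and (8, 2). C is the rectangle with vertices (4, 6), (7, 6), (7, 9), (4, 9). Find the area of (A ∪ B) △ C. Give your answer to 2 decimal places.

37.00

|A ∪ B| = 40.
|(A ∪ B) ∩ C| = 6.
|(A ∪ B) △ C| = 40 + 9 − 12 = 37.00.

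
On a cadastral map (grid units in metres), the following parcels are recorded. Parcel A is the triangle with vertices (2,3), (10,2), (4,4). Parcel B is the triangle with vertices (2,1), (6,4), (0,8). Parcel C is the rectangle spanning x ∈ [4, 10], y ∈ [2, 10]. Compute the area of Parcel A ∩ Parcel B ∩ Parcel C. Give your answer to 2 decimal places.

1.00

The intersection is the polygon with vertices (5.385,3.538), (4.286,2.714), (4,2.75), (4,4).
By the shoelace formula its area is 1.00.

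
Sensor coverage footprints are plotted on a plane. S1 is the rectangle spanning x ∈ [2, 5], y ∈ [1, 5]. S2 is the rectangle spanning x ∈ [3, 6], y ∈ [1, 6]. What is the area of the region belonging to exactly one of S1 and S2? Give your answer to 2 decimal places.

|S1∩S2|: x∈[3,5], y∈[1,5] → 2·4 = 8.
|S1 △ S2| = |S1| + |S2| − 2·|S1∩S2| = 12 + 15 − 16 = 11.00.

11.00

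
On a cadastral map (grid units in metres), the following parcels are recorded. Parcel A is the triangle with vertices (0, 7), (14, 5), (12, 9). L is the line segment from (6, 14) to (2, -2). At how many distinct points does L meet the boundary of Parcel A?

2

The segment meets the boundary at (4.103,6.414), (4.435,7.739).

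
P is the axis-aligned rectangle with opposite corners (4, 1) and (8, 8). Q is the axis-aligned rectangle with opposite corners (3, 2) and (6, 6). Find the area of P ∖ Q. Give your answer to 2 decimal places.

20.00

|P∩Q|: x∈[4,6], y∈[2,6] → 2·4 = 8.
|P| = 28.
|P ∖ Q| = |P| − |P∩Q| = 28 − 8 = 20.00.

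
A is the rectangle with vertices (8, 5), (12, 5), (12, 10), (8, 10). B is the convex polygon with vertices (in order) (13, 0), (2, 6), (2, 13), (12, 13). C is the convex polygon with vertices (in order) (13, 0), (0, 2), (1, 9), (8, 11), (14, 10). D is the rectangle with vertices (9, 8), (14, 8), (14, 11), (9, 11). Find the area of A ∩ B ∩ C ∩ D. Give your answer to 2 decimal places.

6.00

The intersection is the polygon with vertices (12,10), (12,8), (9,8), (9,10).
By the shoelace formula its area is 6.00.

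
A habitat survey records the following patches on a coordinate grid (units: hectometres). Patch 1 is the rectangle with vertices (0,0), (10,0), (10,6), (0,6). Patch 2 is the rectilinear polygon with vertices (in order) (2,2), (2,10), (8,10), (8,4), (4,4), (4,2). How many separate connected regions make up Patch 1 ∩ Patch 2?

1

Patch 1 ∩ Patch 2 is a single connected region.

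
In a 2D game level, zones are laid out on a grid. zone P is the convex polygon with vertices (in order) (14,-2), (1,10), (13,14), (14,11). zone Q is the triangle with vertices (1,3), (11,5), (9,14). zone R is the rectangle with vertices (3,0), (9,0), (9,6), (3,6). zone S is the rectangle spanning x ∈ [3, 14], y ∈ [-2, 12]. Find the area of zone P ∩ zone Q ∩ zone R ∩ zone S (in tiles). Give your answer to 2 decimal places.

4.45

The intersection is the polygon with vertices (5.333,6), (9,6), (9,4.6), (7.233,4.247).
By the shoelace formula its area is 4.45.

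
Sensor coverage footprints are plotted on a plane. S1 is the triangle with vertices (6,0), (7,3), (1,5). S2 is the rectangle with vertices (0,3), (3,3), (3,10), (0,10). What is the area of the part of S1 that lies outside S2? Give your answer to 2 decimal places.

8.67

|S1| = 10, |S1∩S2| = 1.3333.
|S1 ∖ S2| = |S1| − |S1∩S2| = 10 − 1.3333 = 8.67.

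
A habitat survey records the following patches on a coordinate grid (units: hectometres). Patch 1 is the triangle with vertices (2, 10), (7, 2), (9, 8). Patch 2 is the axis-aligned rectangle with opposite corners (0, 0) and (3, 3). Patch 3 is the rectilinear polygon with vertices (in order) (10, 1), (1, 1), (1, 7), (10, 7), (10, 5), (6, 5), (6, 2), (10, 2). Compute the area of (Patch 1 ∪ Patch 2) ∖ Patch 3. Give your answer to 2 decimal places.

19.72

|Patch 1 ∪ Patch 2| = 32.
|(Patch 1 ∪ Patch 2) ∩ Patch 3| = 12.2792.
|(Patch 1 ∪ Patch 2) ∖ Patch 3| = 32 − 12.2792 = 19.72.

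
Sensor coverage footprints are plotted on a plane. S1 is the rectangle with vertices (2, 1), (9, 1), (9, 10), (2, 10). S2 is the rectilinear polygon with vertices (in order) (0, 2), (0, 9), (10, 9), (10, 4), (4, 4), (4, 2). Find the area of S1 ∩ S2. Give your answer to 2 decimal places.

39.00

The intersection is the polygon with vertices (9,4), (4,4), (4,2), (2,2), (2,9), (9,9).
By the shoelace formula its area is 39.00.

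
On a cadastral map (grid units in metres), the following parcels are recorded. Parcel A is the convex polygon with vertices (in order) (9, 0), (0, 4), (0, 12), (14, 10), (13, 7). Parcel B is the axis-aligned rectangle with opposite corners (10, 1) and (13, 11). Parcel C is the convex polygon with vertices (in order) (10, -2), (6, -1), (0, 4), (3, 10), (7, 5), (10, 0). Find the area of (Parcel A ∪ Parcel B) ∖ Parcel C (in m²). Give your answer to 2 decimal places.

85.48

|Parcel A ∪ Parcel B| = 125.5536.
|(Parcel A ∪ Parcel B) ∩ Parcel C| = 40.0732.
|(Parcel A ∪ Parcel B) ∖ Parcel C| = 125.5536 − 40.0732 = 85.48.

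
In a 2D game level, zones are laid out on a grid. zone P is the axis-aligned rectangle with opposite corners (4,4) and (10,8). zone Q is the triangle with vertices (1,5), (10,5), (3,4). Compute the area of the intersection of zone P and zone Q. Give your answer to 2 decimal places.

The intersection is the polygon with vertices (4,5), (10,5), (4,4.143).
By the shoelace formula its area is 2.57.

2.57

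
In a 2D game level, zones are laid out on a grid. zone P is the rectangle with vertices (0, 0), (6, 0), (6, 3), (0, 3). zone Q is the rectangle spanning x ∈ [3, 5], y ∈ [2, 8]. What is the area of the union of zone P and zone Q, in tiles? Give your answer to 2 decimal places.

28.00

By inclusion–exclusion:
Individual areas: |zone P| = 18, |zone Q| = 12.
|zone P∩zone Q|: x∈[3,5], y∈[2,3] → 2·1 = 2.
|zone P ∪ zone Q| = 30 − 2 = 28.00.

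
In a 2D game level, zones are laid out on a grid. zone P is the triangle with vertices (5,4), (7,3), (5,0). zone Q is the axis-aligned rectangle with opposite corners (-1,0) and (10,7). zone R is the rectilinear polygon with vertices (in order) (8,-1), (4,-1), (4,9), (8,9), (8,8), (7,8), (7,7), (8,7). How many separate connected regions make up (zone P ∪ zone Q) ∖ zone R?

(zone P ∪ zone Q) ∖ zone R splits into 2 disjoint pieces (area 35, area 14).

2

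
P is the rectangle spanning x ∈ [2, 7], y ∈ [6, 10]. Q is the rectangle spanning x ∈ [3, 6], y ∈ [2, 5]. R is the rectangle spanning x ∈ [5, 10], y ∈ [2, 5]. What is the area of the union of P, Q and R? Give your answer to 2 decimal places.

41.00

By inclusion–exclusion:
Individual areas: |P| = 20, |Q| = 9, |R| = 15.
|P∩Q| = 0 (no overlap).
|P∩R| = 0 (no overlap).
|Q∩R|: x∈[5,6], y∈[2,5] → 1·3 = 3.
|P∩Q∩R| = 0.
|P ∪ Q ∪ R| = 44 − 3 + 0 = 41.00.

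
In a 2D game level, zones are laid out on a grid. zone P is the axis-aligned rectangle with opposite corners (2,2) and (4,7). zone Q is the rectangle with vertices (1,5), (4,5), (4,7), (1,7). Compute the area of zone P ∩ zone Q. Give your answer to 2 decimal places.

4.00

|zone P∩zone Q|: x∈[2,4], y∈[5,7] → 2·2 = 4.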